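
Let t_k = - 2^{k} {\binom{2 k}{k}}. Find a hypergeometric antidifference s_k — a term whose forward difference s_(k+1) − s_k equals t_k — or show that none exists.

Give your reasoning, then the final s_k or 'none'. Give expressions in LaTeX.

The ratio is 4*(2*k + 1)/(k + 1).
Take A(k)=8*k + 4, B(k)=k + 1, C(k)=1.
Need (8*k + 4)·f(k+1) − (k)·f(k) = 1.
Degrees (1,1,0) ⇒ d ≤ -1.
Negative degree bound (-1): no f exists, t_k not Gosper-summable.

no hypergeometric antidifference exists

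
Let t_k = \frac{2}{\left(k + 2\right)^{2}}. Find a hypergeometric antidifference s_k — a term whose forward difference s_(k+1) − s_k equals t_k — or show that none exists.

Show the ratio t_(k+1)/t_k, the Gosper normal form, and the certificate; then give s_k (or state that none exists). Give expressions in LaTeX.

The ratio is (k + 2)**2/(k + 3)**2.
Gosper form: A/B · C(k+1)/C(k) with A=k**2 + 4*k + 4, B=k**2 + 6*k + 9, C=1.
Set up (k**2 + 4*k + 4)·f(k+1) − (k**2 + 4*k + 4)·f(k) − (1) = 0.
From deg A=2, deg B=2, deg C=0: d=0.
Put f(k) = c0: A·f(k+1) − B(k−1)·f(k) − C = -1; need -1 = 0 — inconsistent ⇒ no f, not summable.

none (Gosper's algorithm certifies no s_k)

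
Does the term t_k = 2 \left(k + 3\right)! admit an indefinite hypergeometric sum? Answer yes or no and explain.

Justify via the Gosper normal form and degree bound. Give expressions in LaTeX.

t_(k+1)/t_k = k + 4.
Factor: A=k + 4; B=1; C=1.
Key eq: (k + 4)·f(k+1) = (1)·f(k) + (1).
deg f ≤ -1 (via 1,0,0).
d = -1 < 0 ⇒ no nonzero polynomial f; not summable.

No; the degree bound rules out any f.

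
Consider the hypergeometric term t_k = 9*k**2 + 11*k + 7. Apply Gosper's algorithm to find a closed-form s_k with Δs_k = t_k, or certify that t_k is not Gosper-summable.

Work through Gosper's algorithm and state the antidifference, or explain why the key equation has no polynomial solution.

Compute t_(k+1)/t_k: get (9*k**2 + 29*k + 27)/(9*k**2 + 11*k + 7).
A = 1, B = 1, C = k**2 + 11*k/9 + 7/9.
Solve (1)·f(k+1) − (1)·f(k) = k**2 + 11*k/9 + 7/9.
Bound: deg f ≤ 3.
A polynomial solution: f(k) = k*(3*k**2 + k + 3)/9.
So s_k = (B(k−1)f/C)·t_k = (k*(3*k**2 + k + 3)/(9*k**2 + 11*k + 7))·t_k = k*(3*k**2 + k + 3).
Check: Δs_k = 9*k**2 + 11*k + 7. ✓

s_k = k*(3*k**2 + k + 3)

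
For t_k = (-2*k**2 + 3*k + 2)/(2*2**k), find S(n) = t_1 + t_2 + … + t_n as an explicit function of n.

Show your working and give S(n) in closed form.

The ratio is (2*k**2 + k - 3)/(2*(2*k**2 - 3*k - 2)).
Factor: A=1/2; B=1; C=k**2 - 3*k/2 - 1.
Solve (1/2)·f(k+1) − (1)·f(k) = k**2 - 3*k/2 - 1.
Degrees (0,0,2) ⇒ d ≤ 2.
Solving with deg f ≤ 2: f(k) = -2*k**2 - k - 1.
Get s_k = R·t_k = (2*k**2 + k + 1)/2**k with R(k) = B(k−1)f(k)/C(k) = -2*(2*k**2 + k + 1)/((k - 2)*(2*k + 1)).
Verify: (-2*k**2 + 3*k + 2)/(2*2**k) matches t_k.
Σ_(k=1)^n t_k = s_(n+1) − s_(1) = (2**(-n - 1)*(2*n**2 + 5*n + 4)) − (2), i.e. 2**(-n - 1)*(-2**(n + 2) + 2*n**2 + 5*n + 4).

S(n) = 2**(-n - 1)*(-2**(n + 2) + 2*n**2 + 5*n + 4)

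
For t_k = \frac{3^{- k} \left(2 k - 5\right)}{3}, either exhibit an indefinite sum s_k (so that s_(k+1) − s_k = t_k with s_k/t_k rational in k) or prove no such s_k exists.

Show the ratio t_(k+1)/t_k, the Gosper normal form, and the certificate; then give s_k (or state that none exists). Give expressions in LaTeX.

s_k = 3^{- k} \left(2 - k\right)

Step 1: r(k) = (2*k - 3)/(3*(2*k - 5)).
Normal form (A,B,C) = (1/3, 1, k - 5/2).
Need (1/3)·f(k+1) − (1)·f(k) = k - 5/2.
Bound: deg f ≤ 1.
Solve for f: f(k) = -3*(k - 2)/2 (degree 1 ≤ 1).
Get s_k = R·t_k = (2 - k)/3**k with R(k) = B(k−1)f(k)/C(k) = -3*(k - 2)/(2*k - 5).
s_(k+1) − s_k = (2*k - 5)/(3*3**k) = t_k.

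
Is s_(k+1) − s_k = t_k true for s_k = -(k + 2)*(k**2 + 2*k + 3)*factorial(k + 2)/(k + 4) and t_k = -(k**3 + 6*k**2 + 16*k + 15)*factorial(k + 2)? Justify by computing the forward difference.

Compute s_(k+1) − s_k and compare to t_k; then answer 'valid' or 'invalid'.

Invalid: residual 2*(k**4 + 10*k**3 + 39*k**2 + 77*k + 57)*factorial(k + 2)/((k + 4)*(k + 5)) ≠ 0.

s_(k+1) = -(k + 3)*(k**2 + 4*k + 6)*factorial(k + 3)/(k + 5)
s_(k+1) − s_k = -(k**5 + 13*k**4 + 70*k**3 + 201*k**2 + 301*k + 186)*factorial(k + 2)/((k + 4)*(k + 5))
(s_(k+1) − s_k) − t_k = 2*(k**4 + 10*k**3 + 39*k**2 + 77*k + 57)*factorial(k + 2)/((k + 4)*(k + 5))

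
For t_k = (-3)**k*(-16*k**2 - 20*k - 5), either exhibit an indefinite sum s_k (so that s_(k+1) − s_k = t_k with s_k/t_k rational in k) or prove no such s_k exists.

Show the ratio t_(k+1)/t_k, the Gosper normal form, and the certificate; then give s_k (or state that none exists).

The ratio is 3*(-16*k**2 - 52*k - 41)/(16*k**2 + 20*k + 5).
Factor: A=-3; B=1; C=k**2 + 5*k/4 + 5/16.
Set up (-3)·f(k+1) − (1)·f(k) − (k**2 + 5*k/4 + 5/16) = 0.
From deg A=0, deg B=0, deg C=2: d=2.
Solving with deg f ≤ 2: f(k) = -(4*k**2 - k - 1)/16.
R(k) = B(k−1)·f(k)/C(k) = -(4*k**2 - k - 1)/(16*k**2 + 20*k + 5); s_k = R·t_k = (-3)**k*(4*k**2 - k - 1).
Check: Δs_k = (-3)**k*(-16*k**2 - 20*k - 5). ✓

s_k = (-3)**k*(4*k**2 - k - 1)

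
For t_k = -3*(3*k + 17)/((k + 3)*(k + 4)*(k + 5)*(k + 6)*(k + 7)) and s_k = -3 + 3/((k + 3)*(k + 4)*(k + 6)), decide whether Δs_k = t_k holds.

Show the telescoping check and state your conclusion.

valid (s_(k+1) − s_k reduces to t_k)

s_(k+1) = -3 + 3/((k + 4)*(k + 5)*(k + 7))
s_(k+1) − s_k = 3*(-3*k - 17)/(k**5 + 25*k**4 + 245*k**3 + 1175*k**2 + 2754*k + 2520)
(s_(k+1) − s_k) − t_k = 0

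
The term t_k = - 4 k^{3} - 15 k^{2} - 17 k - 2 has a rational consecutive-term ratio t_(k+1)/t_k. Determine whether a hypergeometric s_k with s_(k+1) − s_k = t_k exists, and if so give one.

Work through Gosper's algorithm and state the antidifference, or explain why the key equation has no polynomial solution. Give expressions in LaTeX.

t_(k+1)/t_k = (4*k**3 + 27*k**2 + 59*k + 38)/(4*k**3 + 15*k**2 + 17*k + 2).
Normal form (A,B,C) = (1, 1, k**3 + 15*k**2/4 + 17*k/4 + 1/2).
Solve (1)·f(k+1) − (1)·f(k) = k**3 + 15*k**2/4 + 17*k/4 + 1/2.
deg f ≤ 4 (via 0,0,3).
Solve for f: f(k) = k*(k**3 + 3*k**2 + 2*k - 4)/4 (degree 4 ≤ 4).
R(k) = B(k−1)·f(k)/C(k) = k*(k**3 + 3*k**2 + 2*k - 4)/(4*k**3 + 15*k**2 + 17*k + 2); s_k = R·t_k = k*(-k**3 - 3*k**2 - 2*k + 4).
Verify: -4*k**3 - 15*k**2 - 17*k - 2 matches t_k.

s_k = k \left(- k^{3} - 3 k^{2} - 2 k + 4\right)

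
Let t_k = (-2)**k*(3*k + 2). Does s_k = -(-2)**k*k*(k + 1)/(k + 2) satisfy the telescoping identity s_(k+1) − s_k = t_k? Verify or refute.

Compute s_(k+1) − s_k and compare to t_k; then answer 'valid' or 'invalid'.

s_(k+1) = 2*(-2)**k*(k + 1)*(k + 2)/(k + 3)
s_(k+1) − s_k = (-2)**k*(3*k**3 + 14*k**2 + 19*k + 8)/(k**2 + 5*k + 6)
(s_(k+1) − s_k) − t_k = (-2)**k*(-3*k**2 - 9*k - 4)/(k**2 + 5*k + 6)

Invalid: residual (-2)**k*(-3*k**2 - 9*k - 4)/(k**2 + 5*k + 6) ≠ 0.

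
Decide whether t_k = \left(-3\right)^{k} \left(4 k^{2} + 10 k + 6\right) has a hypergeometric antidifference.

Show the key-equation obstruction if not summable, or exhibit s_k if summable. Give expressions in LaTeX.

Yes. s_k = \left(-3\right)^{k} k \left(- k - 1\right).

Compute t_(k+1)/t_k: get 3*(-2*k**2 - 9*k - 10)/(2*k**2 + 5*k + 3).
Gosper form: A/B · C(k+1)/C(k) with A=-3, B=1, C=k**2 + 5*k/2 + 3/2.
Key eq: (-3)·f(k+1) = (1)·f(k) + (k**2 + 5*k/2 + 3/2).
d = 2 from the (0,0,2) case.
Match coefficients ⇒ f(k) = -k*(k + 1)/4.
Certificate R = B(k−1)f/C = -k/(2*(2*k + 3)) gives s_k = (-3)**k*k*(-k - 1).
Δs = 2*(-3)**k*(k + 1)*(2*k + 3), as required.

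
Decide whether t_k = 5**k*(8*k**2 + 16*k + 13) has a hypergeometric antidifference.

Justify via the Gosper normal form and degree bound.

Yes. s_k = 5**k*(2*k**2 - k + 2).

Step 1: r(k) = 5*(8*k**2 + 32*k + 37)/(8*k**2 + 16*k + 13).
Gosper form: A/B · C(k+1)/C(k) with A=5, B=1, C=k**2 + 2*k + 13/8.
Key eq: (5)·f(k+1) = (1)·f(k) + (k**2 + 2*k + 13/8).
From deg A=0, deg B=0, deg C=2: d=2.
Coefficient equations give f(k) = (2*k**2 - k + 2)/8.
Certificate R = B(k−1)f/C = (2*k**2 - k + 2)/(8*k**2 + 16*k + 13) gives s_k = 5**k*(2*k**2 - k + 2).
Verify: 5**k*(8*k**2 + 16*k + 13) matches t_k.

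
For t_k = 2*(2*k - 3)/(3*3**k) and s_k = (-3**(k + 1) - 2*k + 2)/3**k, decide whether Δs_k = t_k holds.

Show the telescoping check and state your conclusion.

s_(k+1) = -3 - 2*k/(3*3**k)
s_(k+1) − s_k = 2*(2*k - 3)/(3*3**k)
(s_(k+1) − s_k) − t_k = 0

valid (s_(k+1) − s_k reduces to t_k)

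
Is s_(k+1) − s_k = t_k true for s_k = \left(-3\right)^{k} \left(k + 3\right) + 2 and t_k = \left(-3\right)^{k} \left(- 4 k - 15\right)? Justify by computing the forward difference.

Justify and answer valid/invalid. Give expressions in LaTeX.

s_(k+1) = (-3)**(k + 1)*(k + 4) + 2
s_(k+1) − s_k = (-3)**k*(-4*k - 15)
(s_(k+1) − s_k) − t_k = 0

valid; difference matches t_k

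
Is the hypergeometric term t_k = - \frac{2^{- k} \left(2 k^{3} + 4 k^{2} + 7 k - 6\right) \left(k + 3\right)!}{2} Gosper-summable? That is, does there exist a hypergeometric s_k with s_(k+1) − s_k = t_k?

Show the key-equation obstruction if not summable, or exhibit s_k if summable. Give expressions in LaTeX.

Yes. s_k = - 2^{- k} \left(2 k^{2} - 4 k + 1\right) \left(k + 3\right)!.

Step 1: r(k) = (2*k**4 + 18*k**3 + 61*k**2 + 91*k + 28)/(2*(2*k**3 + 4*k**2 + 7*k - 6)).
A = k/2 + 2, B = 1, C = k**3 + 2*k**2 + 7*k/2 - 3.
Solve (k/2 + 2)·f(k+1) − (1)·f(k) = k**3 + 2*k**2 + 7*k/2 - 3.
d = 2 from the (1,0,3) case.
Solve for f: f(k) = 2*k**2 - 4*k + 1 (degree 2 ≤ 2).
Then R = B(k−1)f/C = 2*(2*k**2 - 4*k + 1)/(2*k**3 + 4*k**2 + 7*k - 6), so s_k = R(k)·t_k = -(2*k**2 - 4*k + 1)*factorial(k + 3)/2**k.
s_(k+1) − s_k = -(2*k**3 + 4*k**2 + 7*k - 6)*factorial(k + 3)/(2*2**k) = t_k.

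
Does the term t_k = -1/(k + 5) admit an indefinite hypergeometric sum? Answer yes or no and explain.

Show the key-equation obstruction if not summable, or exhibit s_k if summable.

No — t_k has no hypergeometric antidifference.

r(k) = (k + 5)/(k + 6) after simplifying.
A = k + 5, B = k + 6, C = 1.
Need (k + 5)·f(k+1) − (k + 5)·f(k) = 1.
deg f ≤ 0 (via 1,1,0).
f = c0 ⇒ A·f(k+1) − B(k−1)·f(k) − C = -1. The system {-1 = 0} is inconsistent; no antidifference.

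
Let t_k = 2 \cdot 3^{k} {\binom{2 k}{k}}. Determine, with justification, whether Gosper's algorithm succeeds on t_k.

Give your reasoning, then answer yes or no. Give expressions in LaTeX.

No — key equation has no polynomial f.

Ratio r(k) = 6*(2*k + 1)/(k + 1).
A = 12*k + 6, B = k + 1, C = 1.
Need (12*k + 6)·f(k+1) − (k)·f(k) = 1.
Degrees (1,1,0) ⇒ d ≤ -1.
d = -1 < 0 ⇒ no nonzero polynomial f; not summable.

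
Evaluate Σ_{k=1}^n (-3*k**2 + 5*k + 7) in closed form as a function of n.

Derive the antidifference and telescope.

Ratio r(k) = (3*k**2 + k - 9)/(3*k**2 - 5*k - 7).
Gosper form: A/B · C(k+1)/C(k) with A=1, B=1, C=k**2 - 5*k/3 - 7/3.
f must satisfy (1)·f(k+1) − (1)·f(k) = k**2 - 5*k/3 - 7/3.
d = 3 from the (0,0,2) case.
Solving with deg f ≤ 3: f(k) = k*(k**2 - 4*k - 4)/3.
Certificate R = B(k−1)f/C = k*(k**2 - 4*k - 4)/(3*k**2 - 5*k - 7) gives s_k = k*(-k**2 + 4*k + 4).
Check: Δs_k = -3*k**2 + 5*k + 7. ✓
Evaluate: s_(n+1) = -n**3 + n**2 + 9*n + 7; subtract s_(1) = 7 ⇒ S(n) = n*(-n**2 + n + 9).

S(n) = n*(-n**2 + n + 9)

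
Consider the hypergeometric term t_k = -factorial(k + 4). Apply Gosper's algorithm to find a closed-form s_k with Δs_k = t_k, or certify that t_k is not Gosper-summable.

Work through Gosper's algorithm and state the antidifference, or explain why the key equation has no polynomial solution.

no hypergeometric antidifference exists

r(k) = k + 5 after simplifying.
Factor: A=k + 5; B=1; C=1.
Key eq: (k + 5)·f(k+1) = (1)·f(k) + (1).
Bound: deg f ≤ -1.
d = -1 < 0 ⇒ no nonzero polynomial f; not summable.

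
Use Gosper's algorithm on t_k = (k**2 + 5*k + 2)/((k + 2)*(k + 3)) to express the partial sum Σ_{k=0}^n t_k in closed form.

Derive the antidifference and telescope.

r(k) = (k + 2)*(5*k + (k + 1)**2 + 7)/((k + 4)*(k**2 + 5*k + 2)) after simplifying.
Take A(k)=k + 2, B(k)=k + 4, C(k)=k**2 + 5*k + 2.
Solve (k + 2)·f(k+1) − (k + 3)·f(k) = k**2 + 5*k + 2.
deg f ≤ 2 (via 1,1,2).
Solving with deg f ≤ 2: f(k) = k**2.
Then R = B(k−1)f/C = k**2*(k + 3)/(k**2 + 5*k + 2), so s_k = R(k)·t_k = k**2/(k + 2).
s_(k+1) − s_k = (k**2 + 5*k + 2)/(k**2 + 5*k + 6) = t_k.
Σ_(k=0)^n t_k = s_(n+1) − s_(0) = ((n**2 + 2*n + 1)/(n + 3)) − (0), i.e. (n**2 + 2*n + 1)/(n + 3).

S(n) = (n**2 + 2*n + 1)/(n + 3)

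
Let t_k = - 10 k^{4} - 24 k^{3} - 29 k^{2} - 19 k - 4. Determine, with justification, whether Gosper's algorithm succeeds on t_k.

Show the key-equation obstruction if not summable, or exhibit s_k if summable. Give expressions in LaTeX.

t_(k+1)/t_k = (10*k**4 + 64*k**3 + 161*k**2 + 189*k + 86)/(10*k**4 + 24*k**3 + 29*k**2 + 19*k + 4).
Normal form (A,B,C) = (1, 1, k**4 + 12*k**3/5 + 29*k**2/10 + 19*k/10 + 2/5).
Key eq: (1)·f(k+1) = (1)·f(k) + (k**4 + 12*k**3/5 + 29*k**2/10 + 19*k/10 + 2/5).
From deg A=0, deg B=0, deg C=4: d=5.
A polynomial solution: f(k) = k*(k + 1)*(2*k - 1)*(k**2 + 1)/10.
Certificate R = B(k−1)f/C = k*(2*k - 1)*(k**2 + 1)/(10*k**3 + 14*k**2 + 15*k + 4) gives s_k = k*(-2*k**4 - k**3 - k**2 - k + 1).
Verify: -10*k**4 - 24*k**3 - 29*k**2 - 19*k - 4 matches t_k.

Yes. s_k = k \left(- 2 k^{4} - k^{3} - k^{2} - k + 1\right).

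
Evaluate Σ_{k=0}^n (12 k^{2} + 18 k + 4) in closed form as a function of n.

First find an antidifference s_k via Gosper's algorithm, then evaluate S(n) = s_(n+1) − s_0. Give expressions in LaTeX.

S(n) = 4 n^{3} + 15 n^{2} + 15 n + 4

Compute t_(k+1)/t_k: get (6*k**2 + 21*k + 17)/(6*k**2 + 9*k + 2).
So A=1 and B=1, with C=k**2 + 3*k/2 + 1/3.
Need (1)·f(k+1) − (1)·f(k) = k**2 + 3*k/2 + 1/3.
Bound: deg f ≤ 3.
Match coefficients ⇒ f(k) = k*(4*k**2 + 3*k - 3)/12.
So s_k = (B(k−1)f/C)·t_k = (k*(4*k**2 + 3*k - 3)/(2*(6*k**2 + 9*k + 2)))·t_k = k*(4*k**2 + 3*k - 3).
Check: Δs_k = 12*k**2 + 18*k + 4. ✓
Σ_(k=0)^n t_k = s_(n+1) − s_(0) = (4*n**3 + 15*n**2 + 15*n + 4) − (0), i.e. 4*n**3 + 15*n**2 + 15*n + 4.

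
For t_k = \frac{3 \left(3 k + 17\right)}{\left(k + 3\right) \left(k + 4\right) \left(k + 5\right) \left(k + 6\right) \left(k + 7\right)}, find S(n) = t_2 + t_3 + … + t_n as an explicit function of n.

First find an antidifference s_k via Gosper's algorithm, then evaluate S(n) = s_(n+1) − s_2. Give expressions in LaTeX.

t_(k+1)/t_k = (k + 3)*(3*k + 20)/((k + 8)*(3*k + 17)).
So A=k + 3 and B=k + 8, with C=k + 17/3.
f must satisfy (k + 3)·f(k+1) − (k + 7)·f(k) = k + 17/3.
From deg A=1, deg B=1, deg C=1: d=4.
Solving with deg f ≤ 4: f(k) = k*(k + 5)*(k**2 + 13*k + 54)/216.
Then R = B(k−1)f/C = k*(k + 5)*(k + 7)*(k**2 + 13*k + 54)/(72*(3*k + 17)), so s_k = R(k)·t_k = k*(k**2 + 13*k + 54)/(24*(k**3 + 13*k**2 + 54*k + 72)).
Δs = 3*(3*k + 17)/(k**5 + 25*k**4 + 245*k**3 + 1175*k**2 + 2754*k + 2520), as required.
Telescope: S(n) = s_(n+1) − s_(2) = (n**3 + 16*n**2 + 83*n + 68)/(24*(n**3 + 16*n**2 + 83*n + 140)) − (7/240) = (n**3 + 16*n**2 + 83*n - 100)/(80*(n**3 + 16*n**2 + 83*n + 140)).

S(n) = \frac{n^{3} + 16 n^{2} + 83 n - 100}{80 \left(n^{3} + 16 n^{2} + 83 n + 140\right)}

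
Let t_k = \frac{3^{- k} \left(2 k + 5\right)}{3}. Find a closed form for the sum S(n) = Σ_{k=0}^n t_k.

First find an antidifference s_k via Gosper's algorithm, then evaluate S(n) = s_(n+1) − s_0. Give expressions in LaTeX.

S(n) = 3^{- n - 1} \left(3^{n + 2} - n - 4\right)

t_(k+1)/t_k = (2*k + 7)/(3*(2*k + 5)).
Normal form (A,B,C) = (1/3, 1, k + 5/2).
Need (1/3)·f(k+1) − (1)·f(k) = k + 5/2.
Bound: deg f ≤ 1.
Match coefficients ⇒ f(k) = -3*(k + 3)/2.
R(k) = B(k−1)·f(k)/C(k) = -3*(k + 3)/(2*k + 5); s_k = R·t_k = (-k - 3)/3**k.
s_(k+1) − s_k = (2*k + 5)/(3*3**k) = t_k.
Telescope: S(n) = s_(n+1) − s_(0) = 3**(-n - 1)*(-n - 4) − (-3) = 3**(-n - 1)*(3**(n + 2) - n - 4).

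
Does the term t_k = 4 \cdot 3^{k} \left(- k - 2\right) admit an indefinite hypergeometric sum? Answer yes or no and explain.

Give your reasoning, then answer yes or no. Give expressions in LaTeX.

Step 1: r(k) = 3*(k + 3)/(k + 2).
Gosper form: A/B · C(k+1)/C(k) with A=3, B=1, C=k + 2.
Set up (3)·f(k+1) − (1)·f(k) − (k + 2) = 0.
Bound: deg f ≤ 1.
Solve for f: f(k) = (2*k + 1)/4 (degree 1 ≤ 1).
Certificate R = B(k−1)f/C = (2*k + 1)/(4*(k + 2)) gives s_k = 3**k*(-2*k - 1).
Check: Δs_k = 4*3**k*(-k - 2). ✓

Yes. s_k = 3^{k} \left(- 2 k - 1\right).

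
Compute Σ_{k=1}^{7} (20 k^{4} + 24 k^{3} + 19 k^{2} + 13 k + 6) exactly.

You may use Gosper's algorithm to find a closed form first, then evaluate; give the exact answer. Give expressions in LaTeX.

Σ = 115402

t_(k+1)/t_k = (20*k**4 + 104*k**3 + 211*k**2 + 203*k + 82)/(20*k**4 + 24*k**3 + 19*k**2 + 13*k + 6).
A = 1, B = 1, C = k**4 + 6*k**3/5 + 19*k**2/20 + 13*k/20 + 3/10.
Need (1)·f(k+1) − (1)·f(k) = k**4 + 6*k**3/5 + 19*k**2/20 + 13*k/20 + 3/10.
Bound: deg f ≤ 5.
A polynomial solution: f(k) = k*(4*k**4 - 4*k**3 + k**2 + 3*k + 2)/20.
R(k) = B(k−1)·f(k)/C(k) = k*(4*k**4 - 4*k**3 + k**2 + 3*k + 2)/(20*k**4 + 24*k**3 + 19*k**2 + 13*k + 6); s_k = R·t_k = k*(4*k**4 - 4*k**3 + k**2 + 3*k + 2).
Verify: 20*k**4 + 24*k**3 + 19*k**2 + 13*k + 6 matches t_k.
Evaluate s at k=8 and k=1: 115408 and 6; difference 115402.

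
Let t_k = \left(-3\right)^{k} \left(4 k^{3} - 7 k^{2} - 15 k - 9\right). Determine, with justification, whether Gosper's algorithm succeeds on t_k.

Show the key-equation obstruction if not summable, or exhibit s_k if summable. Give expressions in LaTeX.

r(k) = 3*(-4*k**3 - 5*k**2 + 17*k + 27)/(4*k**3 - 7*k**2 - 15*k - 9) after simplifying.
A = -3, B = 1, C = k**3 - 7*k**2/4 - 15*k/4 - 9/4.
Key eq: (-3)·f(k+1) = (1)·f(k) + (k**3 - 7*k**2/4 - 15*k/4 - 9/4).
Degrees (0,0,3) ⇒ d ≤ 3.
Coefficient equations give f(k) = -k**2*(k - 4)/4.
R(k) = B(k−1)·f(k)/C(k) = -k**2*(k - 4)/(4*k**3 - 7*k**2 - 15*k - 9); s_k = R·t_k = (-3)**k*k**2*(4 - k).
Verify: (-3)**k*(4*k**3 - 7*k**2 - 15*k - 9) matches t_k.

Yes. s_k = \left(-3\right)^{k} k^{2} \left(4 - k\right).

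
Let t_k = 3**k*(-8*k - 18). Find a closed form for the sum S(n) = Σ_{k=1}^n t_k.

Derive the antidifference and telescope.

Step 1: r(k) = 3*(4*k + 13)/(4*k + 9).
Factor: A=3; B=1; C=k + 9/4.
Need (3)·f(k+1) − (1)·f(k) = k + 9/4.
Degrees (0,0,1) ⇒ d ≤ 1.
Solving with deg f ≤ 1: f(k) = (4*k + 3)/8.
Certificate R = B(k−1)f/C = (4*k + 3)/(2*(4*k + 9)) gives s_k = 3**k*(-4*k - 3).
Check: Δs_k = 3**k*(-8*k - 18). ✓
Telescope: S(n) = s_(n+1) − s_(1) = 3**(n + 1)*(-4*n - 7) − (-21) = -12*3**n*n - 21*3**n + 21.

S(n) = -12*3**n*n - 21*3**n + 21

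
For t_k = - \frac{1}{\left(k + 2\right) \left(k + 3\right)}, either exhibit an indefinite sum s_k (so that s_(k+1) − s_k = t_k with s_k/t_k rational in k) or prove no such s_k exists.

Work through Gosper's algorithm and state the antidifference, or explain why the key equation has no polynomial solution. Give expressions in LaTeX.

r(k) = (k + 2)/(k + 4) after simplifying.
Normal form (A,B,C) = (k + 2, k + 4, 1).
Solve (k + 2)·f(k+1) − (k + 3)·f(k) = 1.
Degrees (1,1,0) ⇒ d ≤ 1.
Match coefficients ⇒ f(k) = k/2.
R(k) = B(k−1)·f(k)/C(k) = k*(k + 3)/2; s_k = R·t_k = -k/(2*k + 4).
s_(k+1) − s_k = -1/(k**2 + 5*k + 6) = t_k.

s_k = - \frac{k}{2 k + 4}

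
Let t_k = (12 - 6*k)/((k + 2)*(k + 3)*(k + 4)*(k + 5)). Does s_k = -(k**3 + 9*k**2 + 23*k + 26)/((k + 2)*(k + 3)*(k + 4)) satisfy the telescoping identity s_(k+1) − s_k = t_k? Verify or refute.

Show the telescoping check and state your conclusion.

s_(k+1) = (-23*k - (k + 1)**3 - 9*(k + 1)**2 - 49)/((k + 3)*(k + 4)*(k + 5))
s_(k+1) − s_k = 6*(2 - k)/(k**4 + 14*k**3 + 71*k**2 + 154*k + 120)
(s_(k+1) − s_k) − t_k = 0

valid; difference matches t_k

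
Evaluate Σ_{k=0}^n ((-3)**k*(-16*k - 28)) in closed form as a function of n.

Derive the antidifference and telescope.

S(n) = -12*(-3)**n*n - 24*(-3)**n - 4

t_(k+1)/t_k = 3*(-4*k - 11)/(4*k + 7).
Normal form (A,B,C) = (-3, 1, k + 7/4).
Set up (-3)·f(k+1) − (1)·f(k) − (k + 7/4) = 0.
Bound: deg f ≤ 1.
Solving with deg f ≤ 1: f(k) = -(k + 1)/4.
Get s_k = R·t_k = 4*(-3)**k*(k + 1) with R(k) = B(k−1)f(k)/C(k) = -(k + 1)/(4*k + 7).
Verify: (-3)**k*(-16*k - 28) matches t_k.
Evaluate: s_(n+1) = (-3)**(n + 1)*(4*n + 8); subtract s_(0) = 4 ⇒ S(n) = -12*(-3)**n*n - 24*(-3)**n - 4.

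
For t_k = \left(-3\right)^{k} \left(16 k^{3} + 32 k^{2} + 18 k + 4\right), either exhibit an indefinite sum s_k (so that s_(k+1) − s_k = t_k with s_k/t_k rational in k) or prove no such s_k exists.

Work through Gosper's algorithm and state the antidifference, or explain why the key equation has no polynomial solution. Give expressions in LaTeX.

r(k) = 3*(-8*k**3 - 40*k**2 - 65*k - 35)/(8*k**3 + 16*k**2 + 9*k + 2) after simplifying.
A = -3, B = 1, C = k**3 + 2*k**2 + 9*k/8 + 1/4.
Need (-3)·f(k+1) − (1)·f(k) = k**3 + 2*k**2 + 9*k/8 + 1/4.
Degrees (0,0,3) ⇒ d ≤ 3.
Solve for f: f(k) = -(4*k**3 - k**2 - 3*k + 1)/16 (degree 3 ≤ 3).
Get s_k = R·t_k = (-3)**k*(-4*k**3 + k**2 + 3*k - 1) with R(k) = B(k−1)f(k)/C(k) = -(4*k**3 - k**2 - 3*k + 1)/(2*(8*k**3 + 16*k**2 + 9*k + 2)).
Δs = (-3)**k*(16*k**3 + 32*k**2 + 18*k + 4), as required.

s_k = \left(-3\right)^{k} \left(- 4 k^{3} + k^{2} + 3 k - 1\right)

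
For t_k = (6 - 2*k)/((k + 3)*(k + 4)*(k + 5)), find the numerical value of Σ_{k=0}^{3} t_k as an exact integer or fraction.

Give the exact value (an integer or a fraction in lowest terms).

Σ = 1/7

t_(k+1)/t_k = (k - 2)*(k + 3)/((k - 3)*(k + 6)).
A = k + 3, B = k + 6, C = k - 3.
Solve (k + 3)·f(k+1) − (k + 5)·f(k) = k - 3.
d = 2 from the (1,1,1) case.
Coefficient equations give f(k) = -k.
Certificate R = B(k−1)f/C = -k*(k + 5)/(k - 3) gives s_k = 2*k/((k + 3)*(k + 4)).
Verify: 2*(3 - k)/(k**3 + 12*k**2 + 47*k + 60) matches t_k.
Telescoping: Σ = s_(4) − s_(0) = 1/7 − (0) = 1/7.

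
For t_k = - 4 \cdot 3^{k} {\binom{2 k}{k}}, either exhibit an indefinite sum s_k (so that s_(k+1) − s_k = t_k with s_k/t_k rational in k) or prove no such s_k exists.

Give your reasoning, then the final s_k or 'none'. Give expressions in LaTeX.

Ratio r(k) = 6*(2*k + 1)/(k + 1).
Take A(k)=12*k + 6, B(k)=k + 1, C(k)=1.
Set up (12*k + 6)·f(k+1) − (k)·f(k) − (1) = 0.
d = -1 from the (1,1,0) case.
deg f ≤ -1 is impossible — no certificate.

none (Gosper's algorithm certifies no s_k)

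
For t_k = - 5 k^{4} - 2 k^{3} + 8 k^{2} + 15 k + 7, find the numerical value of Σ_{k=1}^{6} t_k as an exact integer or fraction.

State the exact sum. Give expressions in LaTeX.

r(k) = (5*k**4 + 22*k**3 + 28*k**2 - 5*k - 23)/(5*k**4 + 2*k**3 - 8*k**2 - 15*k - 7) after simplifying.
Gosper form: A/B · C(k+1)/C(k) with A=1, B=1, C=k**4 + 2*k**3/5 - 8*k**2/5 - 3*k - 7/5.
Need (1)·f(k+1) − (1)·f(k) = k**4 + 2*k**3/5 - 8*k**2/5 - 3*k - 7/5.
From deg A=0, deg B=0, deg C=4: d=5.
A polynomial solution: f(k) = k*(k**4 - 2*k**3 - 2*k**2 - 3*k - 1)/5.
Then R = B(k−1)f/C = k*(k**4 - 2*k**3 - 2*k**2 - 3*k - 1)/(5*k**4 + 2*k**3 - 8*k**2 - 15*k - 7), so s_k = R(k)·t_k = k*(-k**4 + 2*k**3 + 2*k**2 + 3*k + 1).
s_(k+1) − s_k = -5*k**4 - 2*k**3 + 8*k**2 + 15*k + 7 = t_k.
Evaluate s at k=7 and k=1: -11165 and 7; difference -11172.

Σ = -11172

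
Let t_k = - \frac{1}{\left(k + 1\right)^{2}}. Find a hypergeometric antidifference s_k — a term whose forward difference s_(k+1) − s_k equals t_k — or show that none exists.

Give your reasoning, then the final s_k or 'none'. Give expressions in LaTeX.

no hypergeometric antidifference exists

Ratio r(k) = (k + 1)**2/(k + 2)**2.
Gosper form: A/B · C(k+1)/C(k) with A=k**2 + 2*k + 1, B=k**2 + 4*k + 4, C=1.
Need (k**2 + 2*k + 1)·f(k+1) − (k**2 + 2*k + 1)·f(k) = 1.
Bound: deg f ≤ 0.
Write f(k) = c0. Then LHS − RHS = -1, requiring -1 = 0: contradictory. No certificate.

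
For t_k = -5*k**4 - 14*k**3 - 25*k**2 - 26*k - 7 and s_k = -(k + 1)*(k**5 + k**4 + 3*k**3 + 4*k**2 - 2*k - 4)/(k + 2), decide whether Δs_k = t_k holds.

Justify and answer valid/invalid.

s_(k+1) = (-k**6 - 8*k**5 - 29*k**4 - 63*k**3 - 82*k**2 - 51*k - 6)/(k + 3)
s_(k+1) − s_k = (-5*k**6 - 35*k**5 - 102*k**4 - 185*k**3 - 215*k**2 - 130*k - 24)/(k**2 + 5*k + 6)
(s_(k+1) − s_k) − t_k = (4*k**5 + 23*k**4 + 50*k**3 + 72*k**2 + 61*k + 18)/(k**2 + 5*k + 6)

Invalid: residual (4*k**5 + 23*k**4 + 50*k**3 + 72*k**2 + 61*k + 18)/(k**2 + 5*k + 6) ≠ 0.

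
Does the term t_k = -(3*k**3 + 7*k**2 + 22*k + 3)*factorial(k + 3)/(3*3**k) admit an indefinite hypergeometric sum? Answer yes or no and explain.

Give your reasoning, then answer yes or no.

Compute t_(k+1)/t_k: get (3*k**4 + 28*k**3 + 109*k**2 + 215*k + 140)/(3*(3*k**3 + 7*k**2 + 22*k + 3)).
Gosper form: A/B · C(k+1)/C(k) with A=k/3 + 4/3, B=1, C=k**3 + 7*k**2/3 + 22*k/3 + 1.
Need (k/3 + 4/3)·f(k+1) − (1)·f(k) = k**3 + 7*k**2/3 + 22*k/3 + 1.
Degrees (1,0,3) ⇒ d ≤ 2.
Solve for f: f(k) = (k - 1)*(3*k + 1) (degree 2 ≤ 2).
Get s_k = R·t_k = -(k - 1)*(3*k + 1)*factorial(k + 3)/3**k with R(k) = B(k−1)f(k)/C(k) = 3*(k - 1)*(3*k + 1)/(3*k**3 + 7*k**2 + 22*k + 3).
Δs = -(3*k**3 + 7*k**2 + 22*k + 3)*factorial(k + 3)/(3*3**k), as required.

Yes. s_k = -(k - 1)*(3*k + 1)*factorial(k + 3)/3**k.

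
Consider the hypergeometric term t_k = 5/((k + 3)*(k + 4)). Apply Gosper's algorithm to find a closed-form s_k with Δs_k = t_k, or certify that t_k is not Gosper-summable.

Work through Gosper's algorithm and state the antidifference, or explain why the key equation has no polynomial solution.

Step 1: r(k) = (k + 3)/(k + 5).
Gosper form: A/B · C(k+1)/C(k) with A=k + 3, B=k + 5, C=1.
f must satisfy (k + 3)·f(k+1) − (k + 4)·f(k) = 1.
Degrees (1,1,0) ⇒ d ≤ 1.
Coefficient equations give f(k) = k/3.
Get s_k = R·t_k = 5*k/(3*(k + 3)) with R(k) = B(k−1)f(k)/C(k) = k*(k + 4)/3.
Check: Δs_k = 5/(k**2 + 7*k + 12). ✓

s_k = 5*k/(3*(k + 3))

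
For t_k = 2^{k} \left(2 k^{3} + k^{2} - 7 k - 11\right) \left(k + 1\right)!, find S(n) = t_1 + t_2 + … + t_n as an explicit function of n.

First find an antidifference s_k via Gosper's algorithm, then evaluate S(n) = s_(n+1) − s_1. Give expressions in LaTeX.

Step 1: r(k) = 2*(2*k**4 + 11*k**3 + 15*k**2 - 13*k - 30)/(2*k**3 + k**2 - 7*k - 11).
A = 2*k + 4, B = 1, C = k**3 + k**2/2 - 7*k/2 - 11/2.
Solve (2*k + 4)·f(k+1) − (1)·f(k) = k**3 + k**2/2 - 7*k/2 - 11/2.
From deg A=1, deg B=0, deg C=3: d=2.
Coefficient equations give f(k) = (k**2 - 3*k - 1)/2.
Get s_k = R·t_k = 2**k*(k**2 - 3*k - 1)*factorial(k + 1) with R(k) = B(k−1)f(k)/C(k) = (k**2 - 3*k - 1)/(2*k**3 + k**2 - 7*k - 11).
Verify: 2**k*(2*k**3 + k**2 - 7*k - 11)*factorial(k + 1) matches t_k.
Telescope: S(n) = s_(n+1) − s_(1) = 2**(n + 1)*(n**2 - n - 3)*factorial(n + 2) − (-12) = 2*2**n*n**4*factorial(n) + 4*2**n*n**3*factorial(n) - 8*2**n*n**2*factorial(n) - 22*2**n*n*factorial(n) - 12*2**n*factorial(n) + 12.

S(n) = 2 \cdot 2^{n} n^{4} n! + 4 \cdot 2^{n} n^{3} n! - 8 \cdot 2^{n} n^{2} n! - 22 \cdot 2^{n} n n! - 12 \cdot 2^{n} n! + 12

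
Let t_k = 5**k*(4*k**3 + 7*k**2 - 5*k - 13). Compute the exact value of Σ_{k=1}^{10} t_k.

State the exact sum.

The ratio is 5*(4*k**3 + 19*k**2 + 21*k - 7)/(4*k**3 + 7*k**2 - 5*k - 13).
So A=5 and B=1, with C=k**3 + 7*k**2/4 - 5*k/4 - 13/4.
Need (5)·f(k+1) − (1)·f(k) = k**3 + 7*k**2/4 - 5*k/4 - 13/4.
Bound: deg f ≤ 3.
Coefficient equations give f(k) = (k**3 - 2*k**2 - 2)/4.
Then R = B(k−1)f/C = (k**3 - 2*k**2 - 2)/(4*k**3 + 7*k**2 - 5*k - 13), so s_k = R(k)·t_k = 5**k*(k**3 - 2*k**2 - 2).
Verify: 5**k*(4*k**3 + 7*k**2 - 5*k - 13) matches t_k.
Telescoping: Σ = s_(11) − s_(1) = 53076171875 − (-15) = 53076171890.

Σ = 53076171890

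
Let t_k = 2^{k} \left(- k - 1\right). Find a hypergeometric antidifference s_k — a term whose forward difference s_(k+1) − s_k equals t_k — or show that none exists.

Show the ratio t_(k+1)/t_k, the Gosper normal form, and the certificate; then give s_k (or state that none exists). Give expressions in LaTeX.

The ratio is 2*(k + 2)/(k + 1).
Take A(k)=2, B(k)=1, C(k)=k + 1.
Solve (2)·f(k+1) − (1)·f(k) = k + 1.
deg f ≤ 1 (via 0,0,1).
Match coefficients ⇒ f(k) = k - 1.
Get s_k = R·t_k = 2**k*(1 - k) with R(k) = B(k−1)f(k)/C(k) = (k - 1)/(k + 1).
Check: Δs_k = 2**k*(-k - 1). ✓

s_k = 2^{k} \left(1 - k\right)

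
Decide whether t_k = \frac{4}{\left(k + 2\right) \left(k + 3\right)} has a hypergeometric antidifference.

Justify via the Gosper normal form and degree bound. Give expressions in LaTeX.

Yes. s_k = \frac{2 k}{k + 2}.

Compute t_(k+1)/t_k: get (k + 2)/(k + 4).
A = k + 2, B = k + 4, C = 1.
f must satisfy (k + 2)·f(k+1) − (k + 3)·f(k) = 1.
Degrees (1,1,0) ⇒ d ≤ 1.
Solve for f: f(k) = k/2 (degree 1 ≤ 1).
R(k) = B(k−1)·f(k)/C(k) = k*(k + 3)/2; s_k = R·t_k = 2*k/(k + 2).
Check: Δs_k = 4/(k**2 + 5*k + 6). ✓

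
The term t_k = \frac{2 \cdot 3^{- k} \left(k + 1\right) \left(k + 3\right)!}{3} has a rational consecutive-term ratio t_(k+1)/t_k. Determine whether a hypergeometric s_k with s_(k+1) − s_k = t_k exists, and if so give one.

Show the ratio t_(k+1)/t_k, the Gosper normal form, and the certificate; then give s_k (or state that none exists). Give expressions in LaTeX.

s_k = 2 \cdot 3^{- k} \left(k + 3\right)!

Ratio r(k) = (k + 2)*(k + 4)/(3*(k + 1)).
So A=k/3 + 4/3 and B=1, with C=k + 1.
Key eq: (k/3 + 4/3)·f(k+1) = (1)·f(k) + (k + 1).
Degrees (1,0,1) ⇒ d ≤ 0.
Solving with deg f ≤ 0: f(k) = 3.
Get s_k = R·t_k = 2*factorial(k + 3)/3**k with R(k) = B(k−1)f(k)/C(k) = 3/(k + 1).
Check: Δs_k = 2*(k + 1)*factorial(k + 3)/(3*3**k). ✓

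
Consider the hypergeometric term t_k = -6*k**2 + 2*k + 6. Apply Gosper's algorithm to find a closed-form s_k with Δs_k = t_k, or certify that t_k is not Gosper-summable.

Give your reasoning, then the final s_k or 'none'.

s_k = 2*k*(-k**2 + 2*k + 2)

The ratio is (k - 3*(k + 1)**2 + 4)/(-3*k**2 + k + 3).
Gosper form: A/B · C(k+1)/C(k) with A=1, B=1, C=k**2 - k/3 - 1.
f must satisfy (1)·f(k+1) − (1)·f(k) = k**2 - k/3 - 1.
Degrees (0,0,2) ⇒ d ≤ 3.
Coefficient equations give f(k) = k*(k**2 - 2*k - 2)/3.
Then R = B(k−1)f/C = k*(k**2 - 2*k - 2)/(3*k**2 - k - 3), so s_k = R(k)·t_k = 2*k*(-k**2 + 2*k + 2).
Check: Δs_k = -6*k**2 + 2*k + 6. ✓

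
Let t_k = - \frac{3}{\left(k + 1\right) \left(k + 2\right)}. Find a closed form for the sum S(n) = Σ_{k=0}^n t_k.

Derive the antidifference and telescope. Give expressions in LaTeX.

Ratio r(k) = (k + 1)/(k + 3).
Factor: A=k + 1; B=k + 3; C=1.
Need (k + 1)·f(k+1) − (k + 2)·f(k) = 1.
From deg A=1, deg B=1, deg C=0: d=1.
Solving with deg f ≤ 1: f(k) = k.
So s_k = (B(k−1)f/C)·t_k = (k*(k + 2))·t_k = -3*k/(k + 1).
Check: Δs_k = -3/(k**2 + 3*k + 2). ✓
s_(n+1) = 3*(-n - 1)/(n + 2) and s_(0) = 0, so S(n) = 3*(-n - 1)/(n + 2).

S(n) = \frac{3 \left(- n - 1\right)}{n + 2}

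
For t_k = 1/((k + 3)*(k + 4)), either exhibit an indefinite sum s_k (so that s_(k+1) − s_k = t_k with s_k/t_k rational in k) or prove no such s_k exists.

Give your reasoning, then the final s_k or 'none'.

t_(k+1)/t_k = (k + 3)/(k + 5).
So A=k + 3 and B=k + 5, with C=1.
Need (k + 3)·f(k+1) − (k + 4)·f(k) = 1.
Bound: deg f ≤ 1.
A polynomial solution: f(k) = k/3.
Get s_k = R·t_k = k/(3*(k + 3)) with R(k) = B(k−1)f(k)/C(k) = k*(k + 4)/3.
Δs = 1/(k**2 + 7*k + 12), as required.

s_k = k/(3*(k + 3))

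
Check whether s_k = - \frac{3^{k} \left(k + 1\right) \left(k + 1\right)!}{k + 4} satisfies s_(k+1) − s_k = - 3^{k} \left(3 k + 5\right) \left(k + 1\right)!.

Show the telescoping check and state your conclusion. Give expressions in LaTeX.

s_(k+1) = -3**(k + 1)*(k + 2)*factorial(k + 2)/(k + 5)
s_(k+1) − s_k = -3**k*(3*k**3 + 23*k**2 + 54*k + 43)*factorial(k + 1)/((k + 4)*(k + 5))
(s_(k+1) − s_k) − t_k = 3**(k + 1)*(3*k**2 + 17*k + 19)*factorial(k + 1)/((k + 4)*(k + 5))

Invalid: residual \frac{3^{k + 1} \left(3 k^{2} + 17 k + 19\right) \left(k + 1\right)!}{\left(k + 4\right) \left(k + 5\right)} ≠ 0.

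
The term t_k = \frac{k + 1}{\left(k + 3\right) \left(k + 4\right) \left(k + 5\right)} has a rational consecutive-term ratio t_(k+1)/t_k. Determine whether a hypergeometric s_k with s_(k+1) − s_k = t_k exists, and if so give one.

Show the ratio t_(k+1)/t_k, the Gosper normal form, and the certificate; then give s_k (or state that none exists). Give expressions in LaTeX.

s_k = \frac{k \left(k + 1\right)}{6 \left(k + 3\right) \left(k + 4\right)}

r(k) = (k + 2)*(k + 3)/((k + 1)*(k + 6)) after simplifying.
Factor: A=k + 3; B=k + 6; C=k + 1.
Key eq: (k + 3)·f(k+1) = (k + 5)·f(k) + (k + 1).
deg f ≤ 2 (via 1,1,1).
Solving with deg f ≤ 2: f(k) = k*(k + 1)/6.
Certificate R = B(k−1)f/C = k*(k + 5)/6 gives s_k = k*(k + 1)/(6*(k + 3)*(k + 4)).
s_(k+1) − s_k = (k + 1)/(k**3 + 12*k**2 + 47*k + 60) = t_k.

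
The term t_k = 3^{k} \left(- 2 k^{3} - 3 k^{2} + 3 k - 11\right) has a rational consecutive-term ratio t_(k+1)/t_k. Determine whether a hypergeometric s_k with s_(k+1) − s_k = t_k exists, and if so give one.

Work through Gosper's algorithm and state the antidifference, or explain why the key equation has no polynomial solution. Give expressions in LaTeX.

t_(k+1)/t_k = 3*(2*k**3 + 9*k**2 + 9*k + 13)/(2*k**3 + 3*k**2 - 3*k + 11).
Factor: A=3; B=1; C=k**3 + 3*k**2/2 - 3*k/2 + 11/2.
f must satisfy (3)·f(k+1) − (1)·f(k) = k**3 + 3*k**2/2 - 3*k/2 + 11/2.
Bound: deg f ≤ 3.
Coefficient equations give f(k) = (k**3 - 3*k**2 + 3*k + 4)/2.
Certificate R = B(k−1)f/C = (k**3 - 3*k**2 + 3*k + 4)/(2*k**3 + 3*k**2 - 3*k + 11) gives s_k = 3**k*(-k**3 + 3*k**2 - 3*k - 4).
Check: Δs_k = 3**k*(-2*k**3 - 3*k**2 + 3*k - 11). ✓

s_k = 3^{k} \left(- k^{3} + 3 k^{2} - 3 k - 4\right)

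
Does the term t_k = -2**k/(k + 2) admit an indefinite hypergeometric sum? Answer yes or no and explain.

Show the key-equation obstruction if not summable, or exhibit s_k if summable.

No. Not Gosper-summable.

r(k) = 2*(k + 2)/(k + 3) after simplifying.
So A=2*k + 4 and B=k + 3, with C=1.
Solve (2*k + 4)·f(k+1) − (k + 2)·f(k) = 1.
Degrees (1,1,0) ⇒ d ≤ -1.
Bound -1 < 0, so the key equation has no polynomial solution.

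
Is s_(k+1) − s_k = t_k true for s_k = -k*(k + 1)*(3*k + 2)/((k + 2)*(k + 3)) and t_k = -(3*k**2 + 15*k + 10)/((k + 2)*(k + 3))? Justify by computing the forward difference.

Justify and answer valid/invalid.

s_(k+1) = -(k + 1)*(k + 2)*(3*k + 5)/((k + 3)*(k + 4))
s_(k+1) − s_k = (-3*k**3 - 27*k**2 - 44*k - 20)/(k**3 + 9*k**2 + 26*k + 24)
(s_(k+1) − s_k) − t_k = 2*(13*k + 10)/(k**3 + 9*k**2 + 26*k + 24)

Invalid: residual 2*(13*k + 10)/(k**3 + 9*k**2 + 26*k + 24) ≠ 0.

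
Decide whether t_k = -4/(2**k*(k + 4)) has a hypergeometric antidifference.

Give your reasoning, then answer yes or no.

The ratio is (k + 4)/(2*(k + 5)).
Normal form (A,B,C) = (k/2 + 2, k + 5, 1).
Set up (k/2 + 2)·f(k+1) − (k + 4)·f(k) − (1) = 0.
From deg A=1, deg B=1, deg C=0: d=-1.
d = -1 < 0 ⇒ no nonzero polynomial f; not summable.

No — key equation has no polynomial f.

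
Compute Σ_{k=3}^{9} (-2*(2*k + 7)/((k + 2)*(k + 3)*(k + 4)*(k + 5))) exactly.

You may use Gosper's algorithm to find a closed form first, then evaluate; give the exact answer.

The ratio is (k + 2)*(2*k + 9)/((k + 6)*(2*k + 7)).
So A=k + 2 and B=k + 6, with C=k + 7/2.
Set up (k + 2)·f(k+1) − (k + 5)·f(k) − (k + 7/2) = 0.
Bound: deg f ≤ 3.
A polynomial solution: f(k) = k*(k + 3)*(k + 6)/16.
Certificate R = B(k−1)f/C = k*(k + 3)*(k + 5)*(k + 6)/(8*(2*k + 7)) gives s_k = k*(-k - 6)/(4*(k**2 + 6*k + 8)).
Verify: 2*(-2*k - 7)/(k**4 + 14*k**3 + 71*k**2 + 154*k + 120) matches t_k.
Sum = s_(10) − s_(3); s_(10) = -5/21, s_(3) = -27/140 ⇒ -19/420.

Σ = -19/420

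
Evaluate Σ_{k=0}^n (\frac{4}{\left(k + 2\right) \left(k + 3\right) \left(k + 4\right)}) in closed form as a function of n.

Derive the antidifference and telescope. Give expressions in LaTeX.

S(n) = \frac{n^{2} + 7 n + 6}{3 \left(n^{2} + 7 n + 12\right)}

The ratio is (k + 2)/(k + 5).
So A=k + 2 and B=k + 5, with C=1.
Solve (k + 2)·f(k+1) − (k + 4)·f(k) = 1.
deg f ≤ 2 (via 1,1,0).
Solving with deg f ≤ 2: f(k) = k*(k + 5)/12.
Get s_k = R·t_k = k*(k + 5)/(3*(k + 2)*(k + 3)) with R(k) = B(k−1)f(k)/C(k) = k*(k + 4)*(k + 5)/12.
Verify: 4/(k**3 + 9*k**2 + 26*k + 24) matches t_k.
Σ_(k=0)^n t_k = s_(n+1) − s_(0) = ((n**2 + 7*n + 6)/(3*(n**2 + 7*n + 12))) − (0), i.e. (n**2 + 7*n + 6)/(3*(n**2 + 7*n + 12)).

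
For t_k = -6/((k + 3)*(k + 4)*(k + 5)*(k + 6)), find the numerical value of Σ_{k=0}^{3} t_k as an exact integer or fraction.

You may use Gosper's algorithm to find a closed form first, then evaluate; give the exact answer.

Σ = -37/1260

Compute t_(k+1)/t_k: get (k + 3)/(k + 7).
Take A(k)=k + 3, B(k)=k + 7, C(k)=1.
Need (k + 3)·f(k+1) − (k + 6)·f(k) = 1.
From deg A=1, deg B=1, deg C=0: d=3.
Coefficient equations give f(k) = k*(k**2 + 12*k + 47)/180.
Certificate R = B(k−1)f/C = k*(k + 6)*(k**2 + 12*k + 47)/180 gives s_k = k*(-k**2 - 12*k - 47)/(30*(k + 3)*(k + 4)*(k + 5)).
Δs = -6/(k**4 + 18*k**3 + 119*k**2 + 342*k + 360), as required.
Σ_(k=0)^(3) t_k = s_(4) − s_(0) = -37/1260 − (0) = -37/1260.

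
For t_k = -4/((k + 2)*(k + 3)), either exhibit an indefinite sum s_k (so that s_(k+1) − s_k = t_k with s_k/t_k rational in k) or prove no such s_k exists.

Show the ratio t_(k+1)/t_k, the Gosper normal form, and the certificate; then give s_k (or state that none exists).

s_k = -2*k/(k + 2)

Compute t_(k+1)/t_k: get (k + 2)/(k + 4).
Normal form (A,B,C) = (k + 2, k + 4, 1).
f must satisfy (k + 2)·f(k+1) − (k + 3)·f(k) = 1.
d = 1 from the (1,1,0) case.
Coefficient equations give f(k) = k/2.
Certificate R = B(k−1)f/C = k*(k + 3)/2 gives s_k = -2*k/(k + 2).
Verify: -4/(k**2 + 5*k + 6) matches t_k.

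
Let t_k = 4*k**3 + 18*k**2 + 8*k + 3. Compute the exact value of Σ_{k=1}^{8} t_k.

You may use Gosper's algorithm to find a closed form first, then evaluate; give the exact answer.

t_(k+1)/t_k = (4*k**3 + 30*k**2 + 56*k + 33)/(4*k**3 + 18*k**2 + 8*k + 3).
Take A(k)=1, B(k)=1, C(k)=k**3 + 9*k**2/2 + 2*k + 3/4.
Solve (1)·f(k+1) − (1)·f(k) = k**3 + 9*k**2/2 + 2*k + 3/4.
d = 4 from the (0,0,3) case.
Coefficient equations give f(k) = k*(k**3 + 4*k**2 - 4*k + 2)/4.
Then R = B(k−1)f/C = k*(k**3 + 4*k**2 - 4*k + 2)/(4*k**3 + 18*k**2 + 8*k + 3), so s_k = R(k)·t_k = k*(k**3 + 4*k**2 - 4*k + 2).
Verify: 4*k**3 + 18*k**2 + 8*k + 3 matches t_k.
Σ_(k=1)^(8) t_k = s_(9) − s_(1) = 9171 − (3) = 9168.

Σ = 9168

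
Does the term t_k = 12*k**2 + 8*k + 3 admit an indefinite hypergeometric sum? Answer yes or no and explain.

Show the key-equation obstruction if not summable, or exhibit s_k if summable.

Ratio r(k) = (12*k**2 + 32*k + 23)/(12*k**2 + 8*k + 3).
Normal form (A,B,C) = (1, 1, k**2 + 2*k/3 + 1/4).
Set up (1)·f(k+1) − (1)·f(k) − (k**2 + 2*k/3 + 1/4) = 0.
deg f ≤ 3 (via 0,0,2).
Match coefficients ⇒ f(k) = k*(4*k**2 - 2*k + 1)/12.
Get s_k = R·t_k = k*(4*k**2 - 2*k + 1) with R(k) = B(k−1)f(k)/C(k) = k*(4*k**2 - 2*k + 1)/(12*k**2 + 8*k + 3).
Check: Δs_k = 12*k**2 + 8*k + 3. ✓

Yes. s_k = k*(4*k**2 - 2*k + 1).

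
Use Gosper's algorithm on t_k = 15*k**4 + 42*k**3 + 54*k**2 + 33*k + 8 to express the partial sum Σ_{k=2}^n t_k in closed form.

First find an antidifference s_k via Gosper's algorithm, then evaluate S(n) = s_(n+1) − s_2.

S(n) = 3*n**5 + 18*n**4 + 44*n**3 + 54*n**2 + 33*n - 152

The ratio is (15*k**4 + 102*k**3 + 270*k**2 + 327*k + 152)/(15*k**4 + 42*k**3 + 54*k**2 + 33*k + 8).
Take A(k)=1, B(k)=1, C(k)=k**4 + 14*k**3/5 + 18*k**2/5 + 11*k/5 + 8/15.
Key eq: (1)·f(k+1) = (1)·f(k) + (k**4 + 14*k**3/5 + 18*k**2/5 + 11*k/5 + 8/15).
From deg A=0, deg B=0, deg C=4: d=5.
Match coefficients ⇒ f(k) = k**3*(3*k**2 + 3*k + 2)/15.
R(k) = B(k−1)·f(k)/C(k) = k**3*(3*k**2 + 3*k + 2)/(15*k**4 + 42*k**3 + 54*k**2 + 33*k + 8); s_k = R·t_k = k**3*(3*k**2 + 3*k + 2).
Verify: 15*k**4 + 42*k**3 + 54*k**2 + 33*k + 8 matches t_k.
Evaluate: s_(n+1) = 3*n**5 + 18*n**4 + 44*n**3 + 54*n**2 + 33*n + 8; subtract s_(2) = 160 ⇒ S(n) = 3*n**5 + 18*n**4 + 44*n**3 + 54*n**2 + 33*n - 152.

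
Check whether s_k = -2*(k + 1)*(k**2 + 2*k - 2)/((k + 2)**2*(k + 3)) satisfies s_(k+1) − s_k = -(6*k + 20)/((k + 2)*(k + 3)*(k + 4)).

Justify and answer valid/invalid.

s_(k+1) = -2*(k + 2)*(2*k + (k + 1)**2)/((k + 3)**2*(k + 4))
s_(k+1) − s_k = 4*(-2*k**3 - 14*k**2 - 29*k - 16)/(k**5 + 14*k**4 + 77*k**3 + 208*k**2 + 276*k + 144)
(s_(k+1) − s_k) − t_k = 2*(-k**3 - 3*k**2 + 10*k + 28)/(k**5 + 14*k**4 + 77*k**3 + 208*k**2 + 276*k + 144)

Invalid: residual 2*(-k**3 - 3*k**2 + 10*k + 28)/(k**5 + 14*k**4 + 77*k**3 + 208*k**2 + 276*k + 144) ≠ 0.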